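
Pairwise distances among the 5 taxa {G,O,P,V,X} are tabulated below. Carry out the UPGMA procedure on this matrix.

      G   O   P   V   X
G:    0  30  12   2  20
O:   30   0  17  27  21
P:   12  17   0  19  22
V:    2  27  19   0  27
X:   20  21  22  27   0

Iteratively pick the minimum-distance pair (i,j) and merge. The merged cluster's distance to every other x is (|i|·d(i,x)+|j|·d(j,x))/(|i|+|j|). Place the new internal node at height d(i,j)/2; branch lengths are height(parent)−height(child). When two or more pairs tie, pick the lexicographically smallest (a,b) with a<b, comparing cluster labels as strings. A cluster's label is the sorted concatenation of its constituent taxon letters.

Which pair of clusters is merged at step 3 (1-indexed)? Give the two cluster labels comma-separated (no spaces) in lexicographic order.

O,X

step 1: merge (G,V) at d=2; branch lengths G→1, V→1; new cluster GV
  updated: d(GV,O)=57/2, d(GV,P)=31/2, d(GV,X)=47/2
step 2: merge (GV,P) at d=31/2; branch lengths GV→27/4, P→31/4; new cluster GPV
  updated: d(GPV,O)=74/3, d(GPV,X)=23
step 3: merge (O,X) at d=21; branch lengths O→21/2, X→21/2; new cluster OX
  updated: d(GPV,OX)=143/6
step 4: merge (GPV,OX) at d=143/6; branch lengths GPV→25/6, OX→17/12; new cluster GOPVX
final tree: (((G:1,V:1):27/4,P:31/4):25/6,(O:21/2,X:21/2):17/12)
total length: 517/12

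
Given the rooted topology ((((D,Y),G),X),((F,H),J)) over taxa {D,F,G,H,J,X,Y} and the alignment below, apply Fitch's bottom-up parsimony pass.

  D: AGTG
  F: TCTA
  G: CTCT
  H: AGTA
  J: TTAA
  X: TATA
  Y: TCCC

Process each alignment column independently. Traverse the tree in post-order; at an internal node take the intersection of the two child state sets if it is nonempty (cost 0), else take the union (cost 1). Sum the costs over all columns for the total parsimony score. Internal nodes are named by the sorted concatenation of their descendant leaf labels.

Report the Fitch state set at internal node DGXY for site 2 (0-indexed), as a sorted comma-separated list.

C,T

site 0, node DY: D={A} ∪ Y={T} → {A,T} (+1)
site 0, node DGY: DY={A,T} ∪ G={C} → {A,C,T} (+1)
site 0, node DGXY: DGY={A,C,T} ∩ X={T} → {T} (+0)
site 0, node FH: F={T} ∪ H={A} → {A,T} (+1)
site 0, node FHJ: FH={A,T} ∩ J={T} → {T} (+0)
site 0, node DFGHJXY: DGXY={T} ∩ FHJ={T} → {T} (+0)
site 1, node DY: D={G} ∪ Y={C} → {C,G} (+1)
site 1, node DGY: DY={C,G} ∪ G={T} → {C,G,T} (+1)
site 1, node DGXY: DGY={C,G,T} ∪ X={A} → {A,C,G,T} (+1)
site 1, node FH: F={C} ∪ H={G} → {C,G} (+1)
site 1, node FHJ: FH={C,G} ∪ J={T} → {C,G,T} (+1)
site 1, node DFGHJXY: DGXY={A,C,G,T} ∩ FHJ={C,G,T} → {C,G,T} (+0)
site 2, node DY: D={T} ∪ Y={C} → {C,T} (+1)
site 2, node DGY: DY={C,T} ∩ G={C} → {C} (+0)
site 2, node DGXY: DGY={C} ∪ X={T} → {C,T} (+1)
site 2, node FH: F={T} ∩ H={T} → {T} (+0)
site 2, node FHJ: FH={T} ∪ J={A} → {A,T} (+1)
site 2, node DFGHJXY: DGXY={C,T} ∩ FHJ={A,T} → {T} (+0)
site 3, node DY: D={G} ∪ Y={C} → {C,G} (+1)
site 3, node DGY: DY={C,G} ∪ G={T} → {C,G,T} (+1)
site 3, node DGXY: DGY={C,G,T} ∪ X={A} → {A,C,G,T} (+1)
site 3, node FH: F={A} ∩ H={A} → {A} (+0)
site 3, node FHJ: FH={A} ∩ J={A} → {A} (+0)
site 3, node DFGHJXY: DGXY={A,C,G,T} ∩ FHJ={A} → {A} (+0)
per-site changes: [3, 5, 3, 3]; total = 14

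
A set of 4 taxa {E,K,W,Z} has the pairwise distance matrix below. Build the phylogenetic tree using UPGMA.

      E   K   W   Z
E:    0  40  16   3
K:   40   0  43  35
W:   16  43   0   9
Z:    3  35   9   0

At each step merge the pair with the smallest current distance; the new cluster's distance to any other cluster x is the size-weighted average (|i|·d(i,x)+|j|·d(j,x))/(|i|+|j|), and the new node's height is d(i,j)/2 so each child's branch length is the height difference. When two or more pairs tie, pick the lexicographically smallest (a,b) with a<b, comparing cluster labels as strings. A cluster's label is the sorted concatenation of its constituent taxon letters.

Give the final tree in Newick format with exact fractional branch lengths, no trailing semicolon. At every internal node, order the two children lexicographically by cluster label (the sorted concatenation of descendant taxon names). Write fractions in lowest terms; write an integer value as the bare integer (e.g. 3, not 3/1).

(((E:3/2,Z:3/2):19/4,W:25/4):161/12,K:59/3)

step 1: merge (E,Z) at d=3; branch lengths E→3/2, Z→3/2; new cluster EZ
  updated: d(EZ,K)=75/2, d(EZ,W)=25/2
step 2: merge (EZ,W) at d=25/2; branch lengths EZ→19/4, W→25/4; new cluster EWZ
  updated: d(EWZ,K)=118/3
step 3: merge (EWZ,K) at d=118/3; branch lengths EWZ→161/12, K→59/3; new cluster EKWZ
final tree: (((E:3/2,Z:3/2):19/4,W:25/4):161/12,K:59/3)
total length: 565/12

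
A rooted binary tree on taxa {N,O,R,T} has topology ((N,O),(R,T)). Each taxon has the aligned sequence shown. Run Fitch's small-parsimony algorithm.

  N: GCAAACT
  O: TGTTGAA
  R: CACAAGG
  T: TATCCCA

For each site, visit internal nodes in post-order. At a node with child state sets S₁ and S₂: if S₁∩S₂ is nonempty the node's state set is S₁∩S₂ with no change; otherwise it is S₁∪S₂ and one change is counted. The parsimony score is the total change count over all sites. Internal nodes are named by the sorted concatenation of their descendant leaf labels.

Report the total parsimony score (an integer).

[col 0] NO: children N:{G}, O:{T} ∪→ {G,T}; cost 1
[col 0] RT: children R:{C}, T:{T} ∪→ {C,T}; cost 1
[col 0] NORT: children NO:{G,T}, RT:{C,T} ∩→ {T}; cost 0
[col 1] NO: children N:{C}, O:{G} ∪→ {C,G}; cost 1
[col 1] RT: children R:{A}, T:{A} ∩→ {A}; cost 0
[col 1] NORT: children NO:{C,G}, RT:{A} ∪→ {A,C,G}; cost 1
[col 2] NO: children N:{A}, O:{T} ∪→ {A,T}; cost 1
[col 2] RT: children R:{C}, T:{T} ∪→ {C,T}; cost 1
[col 2] NORT: children NO:{A,T}, RT:{C,T} ∩→ {T}; cost 0
[col 3] NO: children N:{A}, O:{T} ∪→ {A,T}; cost 1
[col 3] RT: children R:{A}, T:{C} ∪→ {A,C}; cost 1
[col 3] NORT: children NO:{A,T}, RT:{A,C} ∩→ {A}; cost 0
[col 4] NO: children N:{A}, O:{G} ∪→ {A,G}; cost 1
[col 4] RT: children R:{A}, T:{C} ∪→ {A,C}; cost 1
[col 4] NORT: children NO:{A,G}, RT:{A,C} ∩→ {A}; cost 0
[col 5] NO: children N:{C}, O:{A} ∪→ {A,C}; cost 1
[col 5] RT: children R:{G}, T:{C} ∪→ {C,G}; cost 1
[col 5] NORT: children NO:{A,C}, RT:{C,G} ∩→ {C}; cost 0
[col 6] NO: children N:{T}, O:{A} ∪→ {A,T}; cost 1
[col 6] RT: children R:{G}, T:{A} ∪→ {A,G}; cost 1
[col 6] NORT: children NO:{A,T}, RT:{A,G} ∩→ {A}; cost 0
per-site changes: [2, 2, 2, 2, 2, 2, 2]; total = 14

14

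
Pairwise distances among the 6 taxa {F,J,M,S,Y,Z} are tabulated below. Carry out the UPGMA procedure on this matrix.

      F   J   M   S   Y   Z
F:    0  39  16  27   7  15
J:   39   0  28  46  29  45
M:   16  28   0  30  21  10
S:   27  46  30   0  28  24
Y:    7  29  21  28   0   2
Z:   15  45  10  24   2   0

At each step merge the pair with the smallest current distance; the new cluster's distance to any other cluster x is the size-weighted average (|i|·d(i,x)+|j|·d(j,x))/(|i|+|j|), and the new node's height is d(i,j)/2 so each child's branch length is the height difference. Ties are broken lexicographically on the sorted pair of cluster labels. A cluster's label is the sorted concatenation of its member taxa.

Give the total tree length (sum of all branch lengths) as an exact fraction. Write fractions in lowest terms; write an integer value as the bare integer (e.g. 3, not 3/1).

1. join Y+Z (d=2) ⇒ YZ; edges |Y|=1, |Z|=1
  updated: d(F,YZ)=11, d(J,YZ)=37, d(M,YZ)=31/2, d(S,YZ)=26
2. join F+YZ (d=11) ⇒ FYZ; edges |F|=11/2, |YZ|=9/2
  updated: d(FYZ,J)=113/3, d(FYZ,M)=47/3, d(FYZ,S)=79/3
3. join FYZ+M (d=47/3) ⇒ FMYZ; edges |FYZ|=7/3, |M|=47/6
  updated: d(FMYZ,J)=141/4, d(FMYZ,S)=109/4
4. join FMYZ+S (d=109/4) ⇒ FMSYZ; edges |FMYZ|=139/24, |S|=109/8
  updated: d(FMSYZ,J)=187/5
5. join FMSYZ+J (d=187/5) ⇒ FJMSYZ; edges |FMSYZ|=203/40, |J|=187/10
final tree: ((((F:11/2,(Y:1,Z:1):9/2):7/3,M:47/6):139/24,S:109/8):203/40,J:187/10)
total length: 7843/120

7843/120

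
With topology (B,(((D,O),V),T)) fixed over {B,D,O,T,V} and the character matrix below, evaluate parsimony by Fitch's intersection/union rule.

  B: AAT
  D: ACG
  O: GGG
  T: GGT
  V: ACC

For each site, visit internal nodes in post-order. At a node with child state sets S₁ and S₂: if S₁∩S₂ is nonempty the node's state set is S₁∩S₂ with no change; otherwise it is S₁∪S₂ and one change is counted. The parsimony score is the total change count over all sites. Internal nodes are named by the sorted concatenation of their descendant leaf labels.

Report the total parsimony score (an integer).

[col 0] DO: children D:{A}, O:{G} ∪→ {A,G}; cost 1
[col 0] DOV: children DO:{A,G}, V:{A} ∩→ {A}; cost 0
[col 0] DOTV: children DOV:{A}, T:{G} ∪→ {A,G}; cost 1
[col 0] BDOTV: children B:{A}, DOTV:{A,G} ∩→ {A}; cost 0
[col 1] DO: children D:{C}, O:{G} ∪→ {C,G}; cost 1
[col 1] DOV: children DO:{C,G}, V:{C} ∩→ {C}; cost 0
[col 1] DOTV: children DOV:{C}, T:{G} ∪→ {C,G}; cost 1
[col 1] BDOTV: children B:{A}, DOTV:{C,G} ∪→ {A,C,G}; cost 1
[col 2] DO: children D:{G}, O:{G} ∩→ {G}; cost 0
[col 2] DOV: children DO:{G}, V:{C} ∪→ {C,G}; cost 1
[col 2] DOTV: children DOV:{C,G}, T:{T} ∪→ {C,G,T}; cost 1
[col 2] BDOTV: children B:{T}, DOTV:{C,G,T} ∩→ {T}; cost 0
per-site changes: [2, 3, 2]; total = 7

7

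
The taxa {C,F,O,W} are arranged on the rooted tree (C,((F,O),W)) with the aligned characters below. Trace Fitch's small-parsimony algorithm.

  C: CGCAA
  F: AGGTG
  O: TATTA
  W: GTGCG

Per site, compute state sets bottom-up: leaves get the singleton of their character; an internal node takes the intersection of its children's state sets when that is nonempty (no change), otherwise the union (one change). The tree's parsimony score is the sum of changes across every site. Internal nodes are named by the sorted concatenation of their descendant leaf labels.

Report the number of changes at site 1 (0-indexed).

FO@0: {A} ∪ {T} = {A,T} (union, +1)
FOW@0: {A,T} ∪ {G} = {A,G,T} (union, +1)
CFOW@0: {C} ∪ {A,G,T} = {A,C,G,T} (union, +1)
FO@1: {G} ∪ {A} = {A,G} (union, +1)
FOW@1: {A,G} ∪ {T} = {A,G,T} (union, +1)
CFOW@1: {G} ∩ {A,G,T} = {G} (intersection, +0)
FO@2: {G} ∪ {T} = {G,T} (union, +1)
FOW@2: {G,T} ∩ {G} = {G} (intersection, +0)
CFOW@2: {C} ∪ {G} = {C,G} (union, +1)
FO@3: {T} ∩ {T} = {T} (intersection, +0)
FOW@3: {T} ∪ {C} = {C,T} (union, +1)
CFOW@3: {A} ∪ {C,T} = {A,C,T} (union, +1)
FO@4: {G} ∪ {A} = {A,G} (union, +1)
FOW@4: {A,G} ∩ {G} = {G} (intersection, +0)
CFOW@4: {A} ∪ {G} = {A,G} (union, +1)
per-site changes: [3, 2, 2, 2, 2]; total = 11

2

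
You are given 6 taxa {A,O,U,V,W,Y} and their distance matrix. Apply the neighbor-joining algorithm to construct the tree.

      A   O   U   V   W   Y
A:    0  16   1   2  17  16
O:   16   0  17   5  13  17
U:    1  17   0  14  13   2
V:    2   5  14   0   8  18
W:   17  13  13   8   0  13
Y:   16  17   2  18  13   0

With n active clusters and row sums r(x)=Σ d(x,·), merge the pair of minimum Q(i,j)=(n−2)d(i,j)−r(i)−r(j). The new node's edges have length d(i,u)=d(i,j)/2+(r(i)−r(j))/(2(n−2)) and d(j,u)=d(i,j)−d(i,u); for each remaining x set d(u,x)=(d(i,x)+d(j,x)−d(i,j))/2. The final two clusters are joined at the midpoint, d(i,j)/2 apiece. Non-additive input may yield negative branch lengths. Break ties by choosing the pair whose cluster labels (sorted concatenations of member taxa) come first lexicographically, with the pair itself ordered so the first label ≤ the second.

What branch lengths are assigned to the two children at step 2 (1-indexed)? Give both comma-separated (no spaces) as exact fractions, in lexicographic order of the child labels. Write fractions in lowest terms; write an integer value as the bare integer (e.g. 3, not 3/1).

29/12,61/12

step 1: merge (U,Y) at d=2, Q=-105; branch lengths U→-11/8, Y→27/8; new cluster UY
  updated: d(A,UY)=15/2, d(O,UY)=16, d(UY,V)=15, d(UY,W)=12
step 2: merge (A,UY) at d=15/2, Q=-141/2; branch lengths A→29/12, UY→61/12; new cluster AUY
  updated: d(AUY,O)=49/4, d(AUY,V)=19/4, d(AUY,W)=43/4
step 3: merge (AUY,W) at d=43/4, Q=-38; branch lengths AUY→35/8, W→51/8; new cluster AUWY
  updated: d(AUWY,O)=29/4, d(AUWY,V)=1
step 4: merge (AUWY,O) at d=29/4, Q=-53/4; branch lengths AUWY→13/8, O→45/8; new cluster AOUWY
  updated: d(AOUWY,V)=-5/8
step 5: merge (AOUWY,V) at d=-5/8; branch lengths AOUWY→-5/16, V→-5/16; new cluster AOUVWY
final tree: ((((A:29/12,(U:-11/8,Y:27/8):61/12):35/8,W:51/8):13/8,O:45/8):-5/16,V:-5/16)
total length: 215/8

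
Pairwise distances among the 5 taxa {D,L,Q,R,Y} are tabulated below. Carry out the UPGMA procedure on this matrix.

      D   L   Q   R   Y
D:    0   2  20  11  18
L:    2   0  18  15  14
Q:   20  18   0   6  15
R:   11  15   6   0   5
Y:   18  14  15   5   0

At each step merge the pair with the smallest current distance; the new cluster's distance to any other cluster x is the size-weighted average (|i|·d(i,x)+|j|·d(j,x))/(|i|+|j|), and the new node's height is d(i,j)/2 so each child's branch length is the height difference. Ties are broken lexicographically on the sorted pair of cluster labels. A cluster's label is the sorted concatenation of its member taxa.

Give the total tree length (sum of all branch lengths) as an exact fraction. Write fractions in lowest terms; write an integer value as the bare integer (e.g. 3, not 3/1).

99/4

step 1: merge (D,L) at d=2; branch lengths D→1, L→1; new cluster DL
  updated: d(DL,Q)=19, d(DL,R)=13, d(DL,Y)=16
step 2: merge (R,Y) at d=5; branch lengths R→5/2, Y→5/2; new cluster RY
  updated: d(DL,RY)=29/2, d(Q,RY)=21/2
step 3: merge (Q,RY) at d=21/2; branch lengths Q→21/4, RY→11/4; new cluster QRY
  updated: d(DL,QRY)=16
step 4: merge (DL,QRY) at d=16; branch lengths DL→7, QRY→11/4; new cluster DLQRY
final tree: ((D:1,L:1):7,(Q:21/4,(R:5/2,Y:5/2):11/4):11/4)
total length: 99/4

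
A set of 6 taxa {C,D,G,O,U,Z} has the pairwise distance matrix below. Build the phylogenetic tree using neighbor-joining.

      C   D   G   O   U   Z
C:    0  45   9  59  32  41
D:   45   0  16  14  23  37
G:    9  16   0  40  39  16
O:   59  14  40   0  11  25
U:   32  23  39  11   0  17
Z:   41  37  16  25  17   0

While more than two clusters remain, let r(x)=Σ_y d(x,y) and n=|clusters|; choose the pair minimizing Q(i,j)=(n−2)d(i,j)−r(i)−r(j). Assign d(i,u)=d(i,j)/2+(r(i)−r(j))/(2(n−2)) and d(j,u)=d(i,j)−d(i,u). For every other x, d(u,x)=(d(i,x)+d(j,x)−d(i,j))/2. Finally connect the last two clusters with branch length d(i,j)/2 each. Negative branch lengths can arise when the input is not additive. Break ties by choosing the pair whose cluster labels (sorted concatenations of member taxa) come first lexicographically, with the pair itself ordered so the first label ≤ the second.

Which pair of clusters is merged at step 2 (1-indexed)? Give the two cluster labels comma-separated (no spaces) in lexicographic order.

iteration 1: select C,G (d=9, Q=-270); attach at lengths (51/4, -15/4); label the merged cluster CG
  updated: d(CG,D)=26, d(CG,O)=45, d(CG,U)=31, d(CG,Z)=24
iteration 2: select CG,Z (d=24, Q=-157); attach at lengths (95/6, 49/6); label the merged cluster CGZ
  updated: d(CGZ,D)=39/2, d(CGZ,O)=23, d(CGZ,U)=12
iteration 3: select CGZ,U (d=12, Q=-153/2); attach at lengths (65/8, 31/8); label the merged cluster CGUZ
  updated: d(CGUZ,D)=61/4, d(CGUZ,O)=11
iteration 4: select CGUZ,D (d=61/4, Q=-161/4); attach at lengths (49/8, 73/8); label the merged cluster CDGUZ
  updated: d(CDGUZ,O)=39/8
iteration 5: select CDGUZ,O (d=39/8); attach at lengths (39/16, 39/16); label the merged cluster CDGOUZ
final tree: (((((C:51/4,G:-15/4):95/6,Z:49/6):65/8,U:31/8):49/8,D:73/8):39/16,O:39/16)
total length: 521/8

CG,Z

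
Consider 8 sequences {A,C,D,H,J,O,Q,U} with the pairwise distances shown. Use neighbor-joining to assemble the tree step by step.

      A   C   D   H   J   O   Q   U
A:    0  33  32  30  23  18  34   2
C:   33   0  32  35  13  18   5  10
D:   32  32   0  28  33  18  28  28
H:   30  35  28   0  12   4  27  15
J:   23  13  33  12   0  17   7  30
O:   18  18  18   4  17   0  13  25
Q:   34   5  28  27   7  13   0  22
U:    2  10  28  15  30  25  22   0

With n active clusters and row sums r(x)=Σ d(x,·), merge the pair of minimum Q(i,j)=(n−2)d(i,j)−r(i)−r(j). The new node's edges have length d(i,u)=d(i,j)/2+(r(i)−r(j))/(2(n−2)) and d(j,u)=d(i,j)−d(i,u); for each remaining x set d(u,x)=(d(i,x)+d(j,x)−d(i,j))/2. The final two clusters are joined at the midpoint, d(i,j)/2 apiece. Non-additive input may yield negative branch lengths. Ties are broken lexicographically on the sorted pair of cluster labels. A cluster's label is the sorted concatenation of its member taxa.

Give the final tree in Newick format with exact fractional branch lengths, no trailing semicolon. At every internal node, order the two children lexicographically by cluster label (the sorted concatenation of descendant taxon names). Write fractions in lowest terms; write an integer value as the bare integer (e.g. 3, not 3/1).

iteration 1: select A,U (d=2, Q=-292); attach at lengths (13/3, -7/3); label the merged cluster AU
  updated: d(AU,C)=41/2, d(AU,D)=29, d(AU,H)=43/2, d(AU,J)=51/2, d(AU,O)=41/2, d(AU,Q)=27
iteration 2: select C,Q (d=5, Q=-411/2); attach at lengths (83/20, 17/20); label the merged cluster CQ
  updated: d(AU,CQ)=85/4, d(CQ,D)=55/2, d(CQ,H)=57/2, d(CQ,J)=15/2, d(CQ,O)=13
iteration 3: select CQ,J (d=15/2, Q=-651/4); attach at lengths (131/32, 109/32); label the merged cluster CJQ
  updated: d(AU,CJQ)=157/8, d(CJQ,D)=53/2, d(CJQ,H)=33/2, d(CJQ,O)=45/4
iteration 4: select H,O (d=4, Q=-447/4); attach at lengths (113/24, -17/24); label the merged cluster HO
  updated: d(AU,HO)=19, d(CJQ,HO)=95/8, d(D,HO)=21
iteration 5: select AU,CJQ (d=157/8, Q=-691/8); attach at lengths (391/32, 237/32); label the merged cluster ACJQU
  updated: d(ACJQU,D)=287/16, d(ACJQU,HO)=45/8
iteration 6: select ACJQU,D (d=287/16, Q=-713/16); attach at lengths (41/32, 533/32); label the merged cluster ACDJQU
  updated: d(ACDJQU,HO)=139/32
iteration 7: select ACDJQU,HO (d=139/32); attach at lengths (139/64, 139/64); label the merged cluster ACDHJOQU
final tree: ((((A:13/3,U:-7/3):391/32,((C:83/20,Q:17/20):131/32,J:109/32):237/32):41/32,D:533/32):139/64,(H:113/24,O:-17/24):139/64)
total length: 1933/32

((((A:13/3,U:-7/3):391/32,((C:83/20,Q:17/20):131/32,J:109/32):237/32):41/32,D:533/32):139/64,(H:113/24,O:-17/24):139/64)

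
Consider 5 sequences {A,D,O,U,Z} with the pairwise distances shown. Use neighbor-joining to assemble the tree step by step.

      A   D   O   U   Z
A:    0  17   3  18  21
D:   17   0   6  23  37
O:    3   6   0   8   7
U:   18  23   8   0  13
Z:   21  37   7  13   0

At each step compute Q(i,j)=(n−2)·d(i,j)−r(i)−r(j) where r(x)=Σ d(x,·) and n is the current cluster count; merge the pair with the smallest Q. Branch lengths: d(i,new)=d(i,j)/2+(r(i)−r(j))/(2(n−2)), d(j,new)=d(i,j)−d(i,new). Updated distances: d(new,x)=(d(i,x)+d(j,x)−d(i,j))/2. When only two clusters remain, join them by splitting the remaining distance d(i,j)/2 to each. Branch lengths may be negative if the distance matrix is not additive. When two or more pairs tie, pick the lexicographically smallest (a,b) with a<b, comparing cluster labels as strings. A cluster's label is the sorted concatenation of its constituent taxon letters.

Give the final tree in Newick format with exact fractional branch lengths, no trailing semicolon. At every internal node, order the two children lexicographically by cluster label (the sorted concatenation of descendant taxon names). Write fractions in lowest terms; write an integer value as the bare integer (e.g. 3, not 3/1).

(((A:41/8,D:95/8):19/8,O:-51/8):59/16,(U:23/6,Z:55/6):59/16)

step 1: merge (U,Z) at d=13, Q=-101; branch lengths U→23/6, Z→55/6; new cluster UZ
  updated: d(A,UZ)=13, d(D,UZ)=47/2, d(O,UZ)=1
step 2: merge (A,D) at d=17, Q=-91/2; branch lengths A→41/8, D→95/8; new cluster AD
  updated: d(AD,O)=-4, d(AD,UZ)=39/4
step 3: merge (AD,O) at d=-4, Q=-27/4; branch lengths AD→19/8, O→-51/8; new cluster ADO
  updated: d(ADO,UZ)=59/8
step 4: merge (ADO,UZ) at d=59/8; branch lengths ADO→59/16, UZ→59/16; new cluster ADOUZ
final tree: (((A:41/8,D:95/8):19/8,O:-51/8):59/16,(U:23/6,Z:55/6):59/16)
total length: 267/8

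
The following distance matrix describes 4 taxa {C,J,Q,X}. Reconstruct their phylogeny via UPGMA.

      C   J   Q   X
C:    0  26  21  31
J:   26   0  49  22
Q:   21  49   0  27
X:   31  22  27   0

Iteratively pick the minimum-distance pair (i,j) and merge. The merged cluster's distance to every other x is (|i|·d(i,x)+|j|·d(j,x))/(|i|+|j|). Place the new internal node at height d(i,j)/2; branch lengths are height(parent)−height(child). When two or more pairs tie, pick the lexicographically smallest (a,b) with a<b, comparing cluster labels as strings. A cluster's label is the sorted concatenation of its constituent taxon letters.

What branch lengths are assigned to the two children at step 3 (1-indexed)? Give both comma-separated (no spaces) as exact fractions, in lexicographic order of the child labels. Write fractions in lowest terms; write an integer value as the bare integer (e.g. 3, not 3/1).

iteration 1: select C,Q (d=21); attach at lengths (21/2, 21/2); label the merged cluster CQ
  updated: d(CQ,J)=75/2, d(CQ,X)=29
iteration 2: select J,X (d=22); attach at lengths (11, 11); label the merged cluster JX
  updated: d(CQ,JX)=133/4
iteration 3: select CQ,JX (d=133/4); attach at lengths (49/8, 45/8); label the merged cluster CJQX
final tree: ((C:21/2,Q:21/2):49/8,(J:11,X:11):45/8)
total length: 219/4

49/8,45/8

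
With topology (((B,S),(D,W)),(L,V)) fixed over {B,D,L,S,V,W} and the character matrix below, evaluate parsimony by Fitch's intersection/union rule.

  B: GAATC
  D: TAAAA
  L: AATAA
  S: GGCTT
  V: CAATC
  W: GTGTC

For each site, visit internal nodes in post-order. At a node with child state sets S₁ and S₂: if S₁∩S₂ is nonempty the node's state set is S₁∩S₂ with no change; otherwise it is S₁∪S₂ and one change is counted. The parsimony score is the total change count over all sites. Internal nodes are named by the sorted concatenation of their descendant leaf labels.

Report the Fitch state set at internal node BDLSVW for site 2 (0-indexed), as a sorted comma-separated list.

BS@0: {G} ∩ {G} = {G} (intersection, +0)
DW@0: {T} ∪ {G} = {G,T} (union, +1)
BDSW@0: {G} ∩ {G,T} = {G} (intersection, +0)
LV@0: {A} ∪ {C} = {A,C} (union, +1)
BDLSVW@0: {G} ∪ {A,C} = {A,C,G} (union, +1)
BS@1: {A} ∪ {G} = {A,G} (union, +1)
DW@1: {A} ∪ {T} = {A,T} (union, +1)
BDSW@1: {A,G} ∩ {A,T} = {A} (intersection, +0)
LV@1: {A} ∩ {A} = {A} (intersection, +0)
BDLSVW@1: {A} ∩ {A} = {A} (intersection, +0)
BS@2: {A} ∪ {C} = {A,C} (union, +1)
DW@2: {A} ∪ {G} = {A,G} (union, +1)
BDSW@2: {A,C} ∩ {A,G} = {A} (intersection, +0)
LV@2: {T} ∪ {A} = {A,T} (union, +1)
BDLSVW@2: {A} ∩ {A,T} = {A} (intersection, +0)
BS@3: {T} ∩ {T} = {T} (intersection, +0)
DW@3: {A} ∪ {T} = {A,T} (union, +1)
BDSW@3: {T} ∩ {A,T} = {T} (intersection, +0)
LV@3: {A} ∪ {T} = {A,T} (union, +1)
BDLSVW@3: {T} ∩ {A,T} = {T} (intersection, +0)
BS@4: {C} ∪ {T} = {C,T} (union, +1)
DW@4: {A} ∪ {C} = {A,C} (union, +1)
BDSW@4: {C,T} ∩ {A,C} = {C} (intersection, +0)
LV@4: {A} ∪ {C} = {A,C} (union, +1)
BDLSVW@4: {C} ∩ {A,C} = {C} (intersection, +0)
per-site changes: [3, 2, 3, 2, 3]; total = 13

A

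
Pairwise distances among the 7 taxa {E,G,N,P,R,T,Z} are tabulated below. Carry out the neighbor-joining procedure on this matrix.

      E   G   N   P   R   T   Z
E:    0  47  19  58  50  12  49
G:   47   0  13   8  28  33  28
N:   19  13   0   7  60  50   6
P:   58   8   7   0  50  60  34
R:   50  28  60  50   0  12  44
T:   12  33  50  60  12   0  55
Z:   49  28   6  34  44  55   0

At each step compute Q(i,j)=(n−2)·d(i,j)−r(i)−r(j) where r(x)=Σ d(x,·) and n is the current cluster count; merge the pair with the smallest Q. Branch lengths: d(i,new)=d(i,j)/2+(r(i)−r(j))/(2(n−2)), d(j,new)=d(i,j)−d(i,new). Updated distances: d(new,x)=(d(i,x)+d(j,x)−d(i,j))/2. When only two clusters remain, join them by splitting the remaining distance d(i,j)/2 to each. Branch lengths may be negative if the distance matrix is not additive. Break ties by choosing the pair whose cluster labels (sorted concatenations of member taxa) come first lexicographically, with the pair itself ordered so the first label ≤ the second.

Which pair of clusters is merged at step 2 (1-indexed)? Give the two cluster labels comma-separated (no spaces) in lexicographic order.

iteration 1: select R,T (d=12, Q=-406); attach at lengths (41/5, 19/5); label the merged cluster RT
  updated: d(E,RT)=25, d(G,RT)=49/2, d(N,RT)=49, d(P,RT)=49, d(RT,Z)=87/2
iteration 2: select E,RT (d=25, Q=-289); attach at lengths (107/8, 93/8); label the merged cluster ERT
  updated: d(ERT,G)=93/4, d(ERT,N)=43/2, d(ERT,P)=41, d(ERT,Z)=135/4
iteration 3: select G,P (d=8, Q=-553/4); attach at lengths (25/24, 167/24); label the merged cluster GP
  updated: d(ERT,GP)=225/8, d(GP,N)=6, d(GP,Z)=27
iteration 4: select ERT,GP (d=225/8, Q=-353/4); attach at lengths (157/8, 17/2); label the merged cluster EGPRT
  updated: d(EGPRT,N)=-5/16, d(EGPRT,Z)=261/16
iteration 5: select EGPRT,N (d=-5/16, Q=-22); attach at lengths (5, -85/16); label the merged cluster EGNPRT
  updated: d(EGNPRT,Z)=181/16
iteration 6: select EGNPRT,Z (d=181/16); attach at lengths (181/32, 181/32); label the merged cluster EGNPRTZ
final tree: ((((E:107/8,(R:41/5,T:19/5):93/8):157/8,(G:25/24,P:167/24):17/2):5,N:-85/16):181/32,Z:181/32)
total length: 673/8

E,RT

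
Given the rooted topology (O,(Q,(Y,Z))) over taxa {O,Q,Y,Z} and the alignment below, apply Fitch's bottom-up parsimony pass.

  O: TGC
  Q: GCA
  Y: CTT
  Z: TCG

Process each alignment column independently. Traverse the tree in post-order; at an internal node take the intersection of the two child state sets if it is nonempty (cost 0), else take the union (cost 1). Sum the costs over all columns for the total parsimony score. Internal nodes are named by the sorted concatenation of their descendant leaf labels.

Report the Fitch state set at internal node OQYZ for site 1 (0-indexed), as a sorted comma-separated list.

C,G

site 0, node YZ: Y={C} ∪ Z={T} → {C,T} (+1)
site 0, node QYZ: Q={G} ∪ YZ={C,T} → {C,G,T} (+1)
site 0, node OQYZ: O={T} ∩ QYZ={C,G,T} → {T} (+0)
site 1, node YZ: Y={T} ∪ Z={C} → {C,T} (+1)
site 1, node QYZ: Q={C} ∩ YZ={C,T} → {C} (+0)
site 1, node OQYZ: O={G} ∪ QYZ={C} → {C,G} (+1)
site 2, node YZ: Y={T} ∪ Z={G} → {G,T} (+1)
site 2, node QYZ: Q={A} ∪ YZ={G,T} → {A,G,T} (+1)
site 2, node OQYZ: O={C} ∪ QYZ={A,G,T} → {A,C,G,T} (+1)
per-site changes: [2, 2, 3]; total = 7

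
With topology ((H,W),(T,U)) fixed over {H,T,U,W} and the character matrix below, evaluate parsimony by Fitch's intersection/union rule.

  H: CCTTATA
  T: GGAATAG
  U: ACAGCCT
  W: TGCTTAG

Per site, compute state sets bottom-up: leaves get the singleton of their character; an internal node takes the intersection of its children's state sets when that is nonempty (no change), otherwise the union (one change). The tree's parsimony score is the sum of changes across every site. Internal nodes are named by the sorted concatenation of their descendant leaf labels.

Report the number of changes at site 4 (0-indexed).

HW@0: {C} ∪ {T} = {C,T} (union, +1)
TU@0: {G} ∪ {A} = {A,G} (union, +1)
HTUW@0: {C,T} ∪ {A,G} = {A,C,G,T} (union, +1)
HW@1: {C} ∪ {G} = {C,G} (union, +1)
TU@1: {G} ∪ {C} = {C,G} (union, +1)
HTUW@1: {C,G} ∩ {C,G} = {C,G} (intersection, +0)
HW@2: {T} ∪ {C} = {C,T} (union, +1)
TU@2: {A} ∩ {A} = {A} (intersection, +0)
HTUW@2: {C,T} ∪ {A} = {A,C,T} (union, +1)
HW@3: {T} ∩ {T} = {T} (intersection, +0)
TU@3: {A} ∪ {G} = {A,G} (union, +1)
HTUW@3: {T} ∪ {A,G} = {A,G,T} (union, +1)
HW@4: {A} ∪ {T} = {A,T} (union, +1)
TU@4: {T} ∪ {C} = {C,T} (union, +1)
HTUW@4: {A,T} ∩ {C,T} = {T} (intersection, +0)
HW@5: {T} ∪ {A} = {A,T} (union, +1)
TU@5: {A} ∪ {C} = {A,C} (union, +1)
HTUW@5: {A,T} ∩ {A,C} = {A} (intersection, +0)
HW@6: {A} ∪ {G} = {A,G} (union, +1)
TU@6: {G} ∪ {T} = {G,T} (union, +1)
HTUW@6: {A,G} ∩ {G,T} = {G} (intersection, +0)
per-site changes: [3, 2, 2, 2, 2, 2, 2]; total = 15

2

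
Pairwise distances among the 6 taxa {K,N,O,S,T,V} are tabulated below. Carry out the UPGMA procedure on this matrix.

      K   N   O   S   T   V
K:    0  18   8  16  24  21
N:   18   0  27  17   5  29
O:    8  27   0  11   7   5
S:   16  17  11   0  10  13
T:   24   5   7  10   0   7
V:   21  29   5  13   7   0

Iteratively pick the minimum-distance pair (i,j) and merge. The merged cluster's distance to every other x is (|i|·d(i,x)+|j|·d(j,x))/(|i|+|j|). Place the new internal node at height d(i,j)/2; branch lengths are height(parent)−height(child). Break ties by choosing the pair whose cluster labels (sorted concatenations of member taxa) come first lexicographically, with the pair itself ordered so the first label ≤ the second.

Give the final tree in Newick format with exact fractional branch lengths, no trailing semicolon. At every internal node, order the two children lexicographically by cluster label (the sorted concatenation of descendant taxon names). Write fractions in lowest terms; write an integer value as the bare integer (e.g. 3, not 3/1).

step 1: merge (N,T) at d=5; branch lengths N→5/2, T→5/2; new cluster NT
  updated: d(K,NT)=21, d(NT,O)=17, d(NT,S)=27/2, d(NT,V)=18
step 2: merge (O,V) at d=5; branch lengths O→5/2, V→5/2; new cluster OV
  updated: d(K,OV)=29/2, d(NT,OV)=35/2, d(OV,S)=12
step 3: merge (OV,S) at d=12; branch lengths OV→7/2, S→6; new cluster OSV
  updated: d(K,OSV)=15, d(NT,OSV)=97/6
step 4: merge (K,OSV) at d=15; branch lengths K→15/2, OSV→3/2; new cluster KOSV
  updated: d(KOSV,NT)=139/8
step 5: merge (KOSV,NT) at d=139/8; branch lengths KOSV→19/16, NT→99/16; new cluster KNOSTV
final tree: ((K:15/2,((O:5/2,V:5/2):7/2,S:6):3/2):19/16,(N:5/2,T:5/2):99/16)
total length: 287/8

((K:15/2,((O:5/2,V:5/2):7/2,S:6):3/2):19/16,(N:5/2,T:5/2):99/16)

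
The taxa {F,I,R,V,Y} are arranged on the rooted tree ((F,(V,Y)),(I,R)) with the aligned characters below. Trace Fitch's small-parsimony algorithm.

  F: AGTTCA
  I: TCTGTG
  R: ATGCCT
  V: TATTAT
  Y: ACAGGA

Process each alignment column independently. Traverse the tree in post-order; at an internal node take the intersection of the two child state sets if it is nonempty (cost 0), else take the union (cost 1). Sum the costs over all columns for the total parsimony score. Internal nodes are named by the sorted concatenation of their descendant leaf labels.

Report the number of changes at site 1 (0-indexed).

VY@0: {T} ∪ {A} = {A,T} (union, +1)
FVY@0: {A} ∩ {A,T} = {A} (intersection, +0)
IR@0: {T} ∪ {A} = {A,T} (union, +1)
FIRVY@0: {A} ∩ {A,T} = {A} (intersection, +0)
VY@1: {A} ∪ {C} = {A,C} (union, +1)
FVY@1: {G} ∪ {A,C} = {A,C,G} (union, +1)
IR@1: {C} ∪ {T} = {C,T} (union, +1)
FIRVY@1: {A,C,G} ∩ {C,T} = {C} (intersection, +0)
VY@2: {T} ∪ {A} = {A,T} (union, +1)
FVY@2: {T} ∩ {A,T} = {T} (intersection, +0)
IR@2: {T} ∪ {G} = {G,T} (union, +1)
FIRVY@2: {T} ∩ {G,T} = {T} (intersection, +0)
VY@3: {T} ∪ {G} = {G,T} (union, +1)
FVY@3: {T} ∩ {G,T} = {T} (intersection, +0)
IR@3: {G} ∪ {C} = {C,G} (union, +1)
FIRVY@3: {T} ∪ {C,G} = {C,G,T} (union, +1)
VY@4: {A} ∪ {G} = {A,G} (union, +1)
FVY@4: {C} ∪ {A,G} = {A,C,G} (union, +1)
IR@4: {T} ∪ {C} = {C,T} (union, +1)
FIRVY@4: {A,C,G} ∩ {C,T} = {C} (intersection, +0)
VY@5: {T} ∪ {A} = {A,T} (union, +1)
FVY@5: {A} ∩ {A,T} = {A} (intersection, +0)
IR@5: {G} ∪ {T} = {G,T} (union, +1)
FIRVY@5: {A} ∪ {G,T} = {A,G,T} (union, +1)
per-site changes: [2, 3, 2, 3, 3, 3]; total = 16

3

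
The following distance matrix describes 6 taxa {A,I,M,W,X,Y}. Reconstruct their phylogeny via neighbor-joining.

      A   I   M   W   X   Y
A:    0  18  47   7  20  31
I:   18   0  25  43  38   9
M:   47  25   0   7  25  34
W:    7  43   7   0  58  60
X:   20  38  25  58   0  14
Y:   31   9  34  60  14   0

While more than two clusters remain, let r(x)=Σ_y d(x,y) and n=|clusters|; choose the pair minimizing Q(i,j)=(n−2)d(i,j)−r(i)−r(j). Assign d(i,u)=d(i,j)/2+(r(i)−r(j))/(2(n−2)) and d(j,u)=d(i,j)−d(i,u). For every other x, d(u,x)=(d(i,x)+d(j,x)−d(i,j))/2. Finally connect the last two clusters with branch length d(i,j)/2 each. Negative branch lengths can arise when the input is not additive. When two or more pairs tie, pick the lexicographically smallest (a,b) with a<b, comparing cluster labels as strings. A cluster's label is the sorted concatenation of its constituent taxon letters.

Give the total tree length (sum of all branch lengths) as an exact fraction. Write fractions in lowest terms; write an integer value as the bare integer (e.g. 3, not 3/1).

1. join M+W (d=7, Q=-285) ⇒ MW; edges |M|=-9/8, |W|=65/8
  updated: d(A,MW)=47/2, d(I,MW)=61/2, d(MW,X)=38, d(MW,Y)=87/2
2. join I+Y (d=9, Q=-166) ⇒ IY; edges |I|=25/6, |Y|=29/6
  updated: d(A,IY)=20, d(IY,MW)=65/2, d(IY,X)=43/2
3. join A+MW (d=47/2, Q=-221/2) ⇒ AMW; edges |A|=33/8, |MW|=155/8
  updated: d(AMW,IY)=29/2, d(AMW,X)=69/4
4. join AMW+IY (d=29/2, Q=-213/4) ⇒ AIMWY; edges |AMW|=41/8, |IY|=75/8
  updated: d(AIMWY,X)=97/8
5. join AIMWY+X (d=97/8) ⇒ AIMWXY; edges |AIMWY|=97/16, |X|=97/16
final tree: (((A:33/8,(M:-9/8,W:65/8):155/8):41/8,(I:25/6,Y:29/6):75/8):97/16,X:97/16)
total length: 529/8

529/8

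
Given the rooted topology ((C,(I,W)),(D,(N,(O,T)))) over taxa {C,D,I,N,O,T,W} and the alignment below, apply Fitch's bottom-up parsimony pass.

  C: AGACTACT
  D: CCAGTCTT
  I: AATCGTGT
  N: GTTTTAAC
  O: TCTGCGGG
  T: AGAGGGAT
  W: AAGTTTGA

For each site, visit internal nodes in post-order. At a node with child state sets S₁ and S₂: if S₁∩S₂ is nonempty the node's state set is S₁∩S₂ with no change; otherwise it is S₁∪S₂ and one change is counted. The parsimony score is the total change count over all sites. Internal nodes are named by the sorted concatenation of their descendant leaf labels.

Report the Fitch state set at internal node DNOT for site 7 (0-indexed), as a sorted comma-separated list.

T

IW@0: {A} ∩ {A} = {A} (intersection, +0)
CIW@0: {A} ∩ {A} = {A} (intersection, +0)
OT@0: {T} ∪ {A} = {A,T} (union, +1)
NOT@0: {G} ∪ {A,T} = {A,G,T} (union, +1)
DNOT@0: {C} ∪ {A,G,T} = {A,C,G,T} (union, +1)
CDINOTW@0: {A} ∩ {A,C,G,T} = {A} (intersection, +0)
IW@1: {A} ∩ {A} = {A} (intersection, +0)
CIW@1: {G} ∪ {A} = {A,G} (union, +1)
OT@1: {C} ∪ {G} = {C,G} (union, +1)
NOT@1: {T} ∪ {C,G} = {C,G,T} (union, +1)
DNOT@1: {C} ∩ {C,G,T} = {C} (intersection, +0)
CDINOTW@1: {A,G} ∪ {C} = {A,C,G} (union, +1)
IW@2: {T} ∪ {G} = {G,T} (union, +1)
CIW@2: {A} ∪ {G,T} = {A,G,T} (union, +1)
OT@2: {T} ∪ {A} = {A,T} (union, +1)
NOT@2: {T} ∩ {A,T} = {T} (intersection, +0)
DNOT@2: {A} ∪ {T} = {A,T} (union, +1)
CDINOTW@2: {A,G,T} ∩ {A,T} = {A,T} (intersection, +0)
IW@3: {C} ∪ {T} = {C,T} (union, +1)
CIW@3: {C} ∩ {C,T} = {C} (intersection, +0)
OT@3: {G} ∩ {G} = {G} (intersection, +0)
NOT@3: {T} ∪ {G} = {G,T} (union, +1)
DNOT@3: {G} ∩ {G,T} = {G} (intersection, +0)
CDINOTW@3: {C} ∪ {G} = {C,G} (union, +1)
IW@4: {G} ∪ {T} = {G,T} (union, +1)
CIW@4: {T} ∩ {G,T} = {T} (intersection, +0)
OT@4: {C} ∪ {G} = {C,G} (union, +1)
NOT@4: {T} ∪ {C,G} = {C,G,T} (union, +1)
DNOT@4: {T} ∩ {C,G,T} = {T} (intersection, +0)
CDINOTW@4: {T} ∩ {T} = {T} (intersection, +0)
IW@5: {T} ∩ {T} = {T} (intersection, +0)
CIW@5: {A} ∪ {T} = {A,T} (union, +1)
OT@5: {G} ∩ {G} = {G} (intersection, +0)
NOT@5: {A} ∪ {G} = {A,G} (union, +1)
DNOT@5: {C} ∪ {A,G} = {A,C,G} (union, +1)
CDINOTW@5: {A,T} ∩ {A,C,G} = {A} (intersection, +0)
IW@6: {G} ∩ {G} = {G} (intersection, +0)
CIW@6: {C} ∪ {G} = {C,G} (union, +1)
OT@6: {G} ∪ {A} = {A,G} (union, +1)
NOT@6: {A} ∩ {A,G} = {A} (intersection, +0)
DNOT@6: {T} ∪ {A} = {A,T} (union, +1)
CDINOTW@6: {C,G} ∪ {A,T} = {A,C,G,T} (union, +1)
IW@7: {T} ∪ {A} = {A,T} (union, +1)
CIW@7: {T} ∩ {A,T} = {T} (intersection, +0)
OT@7: {G} ∪ {T} = {G,T} (union, +1)
NOT@7: {C} ∪ {G,T} = {C,G,T} (union, +1)
DNOT@7: {T} ∩ {C,G,T} = {T} (intersection, +0)
CDINOTW@7: {T} ∩ {T} = {T} (intersection, +0)
per-site changes: [3, 4, 4, 3, 3, 3, 4, 3]; total = 27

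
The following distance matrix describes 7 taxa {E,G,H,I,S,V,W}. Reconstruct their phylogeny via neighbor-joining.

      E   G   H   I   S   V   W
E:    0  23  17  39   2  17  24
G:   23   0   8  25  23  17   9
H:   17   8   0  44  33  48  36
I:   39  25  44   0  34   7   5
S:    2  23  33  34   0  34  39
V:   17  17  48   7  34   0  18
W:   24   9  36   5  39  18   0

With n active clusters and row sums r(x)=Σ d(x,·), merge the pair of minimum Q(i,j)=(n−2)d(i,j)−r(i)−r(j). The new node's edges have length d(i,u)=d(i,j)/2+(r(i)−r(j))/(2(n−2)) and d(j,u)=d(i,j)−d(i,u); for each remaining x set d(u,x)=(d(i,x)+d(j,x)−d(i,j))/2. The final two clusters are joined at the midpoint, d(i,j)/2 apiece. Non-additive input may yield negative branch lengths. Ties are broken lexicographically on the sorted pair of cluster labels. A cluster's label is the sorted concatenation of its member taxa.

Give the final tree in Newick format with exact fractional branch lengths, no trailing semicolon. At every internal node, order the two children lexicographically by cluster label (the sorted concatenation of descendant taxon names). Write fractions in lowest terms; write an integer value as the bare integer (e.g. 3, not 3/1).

(((((E:-33/10,S:53/10):35/3,(G:-47/8,H:111/8):22/3):95/8,V:41/8):39/8,I:15/8):25/16,W:25/16)

step 1: merge (E,S) at d=2, Q=-277; branch lengths E→-33/10, S→53/10; new cluster ES
  updated: d(ES,G)=22, d(ES,H)=24, d(ES,I)=71/2, d(ES,V)=49/2, d(ES,W)=61/2
step 2: merge (G,H) at d=8, Q=-209; branch lengths G→-47/8, H→111/8; new cluster GH
  updated: d(ES,GH)=19, d(GH,I)=61/2, d(GH,V)=57/2, d(GH,W)=37/2
step 3: merge (ES,GH) at d=19, Q=-149; branch lengths ES→35/3, GH→22/3; new cluster EGHS
  updated: d(EGHS,I)=47/2, d(EGHS,V)=17, d(EGHS,W)=15
step 4: merge (EGHS,V) at d=17, Q=-127/2; branch lengths EGHS→95/8, V→41/8; new cluster EGHSV
  updated: d(EGHSV,I)=27/4, d(EGHSV,W)=8
step 5: merge (EGHSV,I) at d=27/4, Q=-79/4; branch lengths EGHSV→39/8, I→15/8; new cluster EGHISV
  updated: d(EGHISV,W)=25/8
step 6: merge (EGHISV,W) at d=25/8; branch lengths EGHISV→25/16, W→25/16; new cluster EGHISVW
final tree: (((((E:-33/10,S:53/10):35/3,(G:-47/8,H:111/8):22/3):95/8,V:41/8):39/8,I:15/8):25/16,W:25/16)
total length: 447/8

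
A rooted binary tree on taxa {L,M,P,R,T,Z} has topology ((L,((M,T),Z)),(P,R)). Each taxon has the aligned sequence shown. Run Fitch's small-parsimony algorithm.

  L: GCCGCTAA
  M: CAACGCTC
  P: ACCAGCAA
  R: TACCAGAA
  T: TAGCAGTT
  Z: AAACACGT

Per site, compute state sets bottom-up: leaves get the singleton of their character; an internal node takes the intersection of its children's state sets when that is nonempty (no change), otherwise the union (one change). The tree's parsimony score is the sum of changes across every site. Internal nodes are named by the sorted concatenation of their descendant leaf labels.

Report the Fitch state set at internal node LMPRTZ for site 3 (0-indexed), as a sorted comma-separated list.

C

MT@0: {C} ∪ {T} = {C,T} (union, +1)
MTZ@0: {C,T} ∪ {A} = {A,C,T} (union, +1)
LMTZ@0: {G} ∪ {A,C,T} = {A,C,G,T} (union, +1)
PR@0: {A} ∪ {T} = {A,T} (union, +1)
LMPRTZ@0: {A,C,G,T} ∩ {A,T} = {A,T} (intersection, +0)
MT@1: {A} ∩ {A} = {A} (intersection, +0)
MTZ@1: {A} ∩ {A} = {A} (intersection, +0)
LMTZ@1: {C} ∪ {A} = {A,C} (union, +1)
PR@1: {C} ∪ {A} = {A,C} (union, +1)
LMPRTZ@1: {A,C} ∩ {A,C} = {A,C} (intersection, +0)
MT@2: {A} ∪ {G} = {A,G} (union, +1)
MTZ@2: {A,G} ∩ {A} = {A} (intersection, +0)
LMTZ@2: {C} ∪ {A} = {A,C} (union, +1)
PR@2: {C} ∩ {C} = {C} (intersection, +0)
LMPRTZ@2: {A,C} ∩ {C} = {C} (intersection, +0)
MT@3: {C} ∩ {C} = {C} (intersection, +0)
MTZ@3: {C} ∩ {C} = {C} (intersection, +0)
LMTZ@3: {G} ∪ {C} = {C,G} (union, +1)
PR@3: {A} ∪ {C} = {A,C} (union, +1)
LMPRTZ@3: {C,G} ∩ {A,C} = {C} (intersection, +0)
MT@4: {G} ∪ {A} = {A,G} (union, +1)
MTZ@4: {A,G} ∩ {A} = {A} (intersection, +0)
LMTZ@4: {C} ∪ {A} = {A,C} (union, +1)
PR@4: {G} ∪ {A} = {A,G} (union, +1)
LMPRTZ@4: {A,C} ∩ {A,G} = {A} (intersection, +0)
MT@5: {C} ∪ {G} = {C,G} (union, +1)
MTZ@5: {C,G} ∩ {C} = {C} (intersection, +0)
LMTZ@5: {T} ∪ {C} = {C,T} (union, +1)
PR@5: {C} ∪ {G} = {C,G} (union, +1)
LMPRTZ@5: {C,T} ∩ {C,G} = {C} (intersection, +0)
MT@6: {T} ∩ {T} = {T} (intersection, +0)
MTZ@6: {T} ∪ {G} = {G,T} (union, +1)
LMTZ@6: {A} ∪ {G,T} = {A,G,T} (union, +1)
PR@6: {A} ∩ {A} = {A} (intersection, +0)
LMPRTZ@6: {A,G,T} ∩ {A} = {A} (intersection, +0)
MT@7: {C} ∪ {T} = {C,T} (union, +1)
MTZ@7: {C,T} ∩ {T} = {T} (intersection, +0)
LMTZ@7: {A} ∪ {T} = {A,T} (union, +1)
PR@7: {A} ∩ {A} = {A} (intersection, +0)
LMPRTZ@7: {A,T} ∩ {A} = {A} (intersection, +0)
per-site changes: [4, 2, 2, 2, 3, 3, 2, 2]; total = 20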